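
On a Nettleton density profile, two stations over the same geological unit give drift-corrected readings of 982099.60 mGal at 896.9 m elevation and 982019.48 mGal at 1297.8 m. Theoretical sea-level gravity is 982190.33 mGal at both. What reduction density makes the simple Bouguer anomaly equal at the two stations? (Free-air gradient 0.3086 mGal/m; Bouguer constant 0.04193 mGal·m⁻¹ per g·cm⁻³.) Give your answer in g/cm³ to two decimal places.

2.59

Δg_obs = 982019.48 − 982099.60 = -80.12 mGal over Δh = 1297.8 − 896.9 = 400.9 m
Equal Bouguer anomalies ⇒ Δg_obs + (0.3086 − 0.04193ρ)·Δh = 0
0.3086 − 0.04193ρ = −Δg_obs/Δh = 0.19985
ρ = (0.3086 − 0.19985) / 0.04193 = 2.59 g/cm³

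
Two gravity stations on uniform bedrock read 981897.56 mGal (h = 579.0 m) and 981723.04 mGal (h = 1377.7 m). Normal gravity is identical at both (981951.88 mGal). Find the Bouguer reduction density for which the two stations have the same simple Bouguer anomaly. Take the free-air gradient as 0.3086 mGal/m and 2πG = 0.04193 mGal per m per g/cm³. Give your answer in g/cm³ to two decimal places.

2.15

Δg_obs = 981723.04 − 981897.56 = -174.52 mGal over Δh = 1377.7 − 579.0 = 798.7 m
Equal Bouguer anomalies ⇒ Δg_obs + (0.3086 − 0.04193ρ)·Δh = 0
0.3086 − 0.04193ρ = −Δg_obs/Δh = 0.21851
ρ = (0.3086 − 0.21851) / 0.04193 = 2.15 g/cm³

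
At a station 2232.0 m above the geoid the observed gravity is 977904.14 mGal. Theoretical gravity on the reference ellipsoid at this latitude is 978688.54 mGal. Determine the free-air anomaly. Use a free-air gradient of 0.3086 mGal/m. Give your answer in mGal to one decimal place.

Free-air correction = 0.3086 × 2232.0 = 688.80 mGal
Free-air anomaly = 977904.14 − 978688.54 + (688.80) = -95.60 mGal

-95.6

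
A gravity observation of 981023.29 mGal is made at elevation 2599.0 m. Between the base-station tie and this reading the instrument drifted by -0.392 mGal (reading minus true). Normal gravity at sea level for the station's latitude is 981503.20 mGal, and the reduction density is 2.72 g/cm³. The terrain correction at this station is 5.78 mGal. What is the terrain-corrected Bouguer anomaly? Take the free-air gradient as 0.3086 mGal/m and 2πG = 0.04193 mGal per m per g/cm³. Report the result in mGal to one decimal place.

31.9

Drift-corrected reading = 981023.29 − (-0.392) = 981023.682 mGal
Free-air correction = 0.3086 × 2599.0 = 802.05 mGal
Free-air anomaly = 981023.682 − 981503.20 + (802.05) = 322.532 mGal
Bouguer slab correction = 0.04193 × 2.72 × 2599.0 = 296.41 mGal
Simple Bouguer anomaly = 322.532 − (296.41) = 26.122 mGal
Complete Bouguer anomaly = 26.122 + 5.78 = 31.902 mGal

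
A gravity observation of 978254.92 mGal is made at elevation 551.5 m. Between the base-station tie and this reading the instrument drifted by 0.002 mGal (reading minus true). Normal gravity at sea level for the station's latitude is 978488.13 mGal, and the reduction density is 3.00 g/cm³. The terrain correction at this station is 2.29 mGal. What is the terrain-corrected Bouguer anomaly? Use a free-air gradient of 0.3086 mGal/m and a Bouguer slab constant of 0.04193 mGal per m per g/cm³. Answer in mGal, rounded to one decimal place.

Drift-corrected reading = 978254.92 − (0.002) = 978254.918 mGal
Free-air correction = 0.3086 × 551.5 = 170.19 mGal
Free-air anomaly = 978254.918 − 978488.13 + (170.19) = -63.022 mGal
Bouguer slab correction = 0.04193 × 3.00 × 551.5 = 69.37 mGal
Simple Bouguer anomaly = -63.022 − (69.37) = -132.392 mGal
Complete Bouguer anomaly = -132.392 + 2.29 = -130.102 mGal

-130.1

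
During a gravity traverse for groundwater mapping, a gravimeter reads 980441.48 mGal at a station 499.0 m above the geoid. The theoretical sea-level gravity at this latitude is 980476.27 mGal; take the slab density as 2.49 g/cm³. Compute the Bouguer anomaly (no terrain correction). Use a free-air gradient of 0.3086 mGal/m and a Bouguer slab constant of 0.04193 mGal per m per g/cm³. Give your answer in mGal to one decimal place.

67.1

Free-air correction = 0.3086 × 499.0 = 153.99 mGal
Free-air anomaly = 980441.48 − 980476.27 + (153.99) = 119.20 mGal
Bouguer slab correction = 0.04193 × 2.49 × 499.0 = 52.10 mGal
Simple Bouguer anomaly = 119.20 − (52.10) = 67.10 mGal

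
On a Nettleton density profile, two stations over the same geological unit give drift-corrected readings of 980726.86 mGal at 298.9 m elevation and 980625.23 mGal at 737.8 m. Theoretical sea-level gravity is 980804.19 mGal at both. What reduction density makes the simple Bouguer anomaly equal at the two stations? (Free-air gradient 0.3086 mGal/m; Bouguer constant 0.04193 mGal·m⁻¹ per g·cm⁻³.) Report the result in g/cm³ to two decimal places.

1.84

Δg_obs = 980625.23 − 980726.86 = -101.63 mGal over Δh = 737.8 − 298.9 = 438.9 m
Equal Bouguer anomalies ⇒ Δg_obs + (0.3086 − 0.04193ρ)·Δh = 0
0.3086 − 0.04193ρ = −Δg_obs/Δh = 0.23156
ρ = (0.3086 − 0.23156) / 0.04193 = 1.84 g/cm³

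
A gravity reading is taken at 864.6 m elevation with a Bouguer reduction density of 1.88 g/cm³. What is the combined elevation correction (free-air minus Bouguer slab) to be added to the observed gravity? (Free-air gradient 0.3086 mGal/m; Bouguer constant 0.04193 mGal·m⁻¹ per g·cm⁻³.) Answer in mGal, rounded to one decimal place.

Combined gradient = 0.3086 − 0.04193 × 1.88 = 0.2297716 mGal/m
Combined elevation correction = 0.2297716 × 864.6 = 198.7 mGal

198.7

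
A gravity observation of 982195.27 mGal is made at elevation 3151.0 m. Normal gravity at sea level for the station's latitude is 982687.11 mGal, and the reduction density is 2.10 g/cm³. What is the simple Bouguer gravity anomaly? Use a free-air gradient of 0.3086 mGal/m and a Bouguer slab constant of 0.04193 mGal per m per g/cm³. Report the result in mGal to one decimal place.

203.1

Free-air correction = 0.3086 × 3151.0 = 972.40 mGal
Free-air anomaly = 982195.27 − 982687.11 + (972.40) = 480.56 mGal
Bouguer slab correction = 0.04193 × 2.10 × 3151.0 = 277.46 mGal
Simple Bouguer anomaly = 480.56 − (277.46) = 203.10 mGal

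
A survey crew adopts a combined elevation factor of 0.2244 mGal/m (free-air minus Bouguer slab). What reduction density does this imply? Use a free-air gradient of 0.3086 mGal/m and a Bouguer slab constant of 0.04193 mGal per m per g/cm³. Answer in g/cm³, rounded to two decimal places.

0.2244 = 0.3086 − 0.04193 × ρ
ρ = (0.3086 − 0.2244) / 0.04193 = 2.01 g/cm³

2.01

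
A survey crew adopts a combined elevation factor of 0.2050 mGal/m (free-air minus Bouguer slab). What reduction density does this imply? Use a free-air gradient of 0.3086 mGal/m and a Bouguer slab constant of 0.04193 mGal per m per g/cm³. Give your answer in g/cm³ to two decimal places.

2.47

0.2050 = 0.3086 − 0.04193 × ρ
ρ = (0.3086 − 0.2050) / 0.04193 = 2.47 g/cm³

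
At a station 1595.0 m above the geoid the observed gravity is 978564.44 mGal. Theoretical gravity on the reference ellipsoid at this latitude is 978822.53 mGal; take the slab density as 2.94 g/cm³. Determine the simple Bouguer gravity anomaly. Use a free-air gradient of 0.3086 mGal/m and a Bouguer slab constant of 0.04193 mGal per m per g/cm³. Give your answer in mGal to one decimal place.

Free-air correction = 0.3086 × 1595.0 = 492.22 mGal
Free-air anomaly = 978564.44 − 978822.53 + (492.22) = 234.13 mGal
Bouguer slab correction = 0.04193 × 2.94 × 1595.0 = 196.62 mGal
Simple Bouguer anomaly = 234.13 − (196.62) = 37.51 mGal

37.5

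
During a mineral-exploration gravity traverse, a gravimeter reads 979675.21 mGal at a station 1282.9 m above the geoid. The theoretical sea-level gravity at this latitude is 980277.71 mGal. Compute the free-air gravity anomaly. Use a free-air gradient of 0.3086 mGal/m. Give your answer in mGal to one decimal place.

Free-air correction = 0.3086 × 1282.9 = 395.90 mGal
Free-air anomaly = 979675.21 − 980277.71 + (395.90) = -206.60 mGal

-206.6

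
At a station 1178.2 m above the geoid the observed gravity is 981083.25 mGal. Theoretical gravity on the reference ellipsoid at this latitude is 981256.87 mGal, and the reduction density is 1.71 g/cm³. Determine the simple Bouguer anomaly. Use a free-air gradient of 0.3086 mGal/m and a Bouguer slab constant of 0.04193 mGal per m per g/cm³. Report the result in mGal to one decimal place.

Free-air correction = 0.3086 × 1178.2 = 363.59 mGal
Free-air anomaly = 981083.25 − 981256.87 + (363.59) = 189.97 mGal
Bouguer slab correction = 0.04193 × 1.71 × 1178.2 = 84.48 mGal
Simple Bouguer anomaly = 189.97 − (84.48) = 105.49 mGal

105.5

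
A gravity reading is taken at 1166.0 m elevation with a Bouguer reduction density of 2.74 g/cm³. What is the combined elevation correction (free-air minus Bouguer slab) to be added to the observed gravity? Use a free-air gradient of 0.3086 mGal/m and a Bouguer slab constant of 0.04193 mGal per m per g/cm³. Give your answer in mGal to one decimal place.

Combined gradient = 0.3086 − 0.04193 × 2.74 = 0.1937118 mGal/m
Combined elevation correction = 0.1937118 × 1166.0 = 225.9 mGal

225.9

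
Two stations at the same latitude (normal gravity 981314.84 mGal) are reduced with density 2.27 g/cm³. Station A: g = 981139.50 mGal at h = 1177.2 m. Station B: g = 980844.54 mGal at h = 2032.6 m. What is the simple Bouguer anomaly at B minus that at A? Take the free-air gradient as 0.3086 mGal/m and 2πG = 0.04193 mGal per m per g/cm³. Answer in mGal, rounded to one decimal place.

-112.4

Δg_SB(A) = 981139.50 − 981314.84 + 0.3086×1177.2 − 0.04193×2.27×1177.2 = 75.90 mGal
Δg_SB(B) = 980844.54 − 981314.84 + 0.3086×2032.6 − 0.04193×2.27×2032.6 = -36.50 mGal
Difference = -36.50 − (75.90) = -112.40 mGal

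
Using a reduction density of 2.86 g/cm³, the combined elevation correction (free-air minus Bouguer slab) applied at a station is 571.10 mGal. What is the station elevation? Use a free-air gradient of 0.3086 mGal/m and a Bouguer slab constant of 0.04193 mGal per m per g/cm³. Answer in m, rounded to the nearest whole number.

3027

Combined gradient = 0.3086 − 0.04193 × 2.86 = 0.1886802 mGal/m
h = 571.10 / 0.1886802 = 3026.81 m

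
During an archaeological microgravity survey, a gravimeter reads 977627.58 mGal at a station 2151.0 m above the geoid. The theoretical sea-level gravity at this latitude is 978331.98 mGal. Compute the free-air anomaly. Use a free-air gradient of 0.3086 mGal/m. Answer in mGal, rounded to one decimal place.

Free-air correction = 0.3086 × 2151.0 = 663.80 mGal
Free-air anomaly = 977627.58 − 978331.98 + (663.80) = -40.60 mGal

-40.6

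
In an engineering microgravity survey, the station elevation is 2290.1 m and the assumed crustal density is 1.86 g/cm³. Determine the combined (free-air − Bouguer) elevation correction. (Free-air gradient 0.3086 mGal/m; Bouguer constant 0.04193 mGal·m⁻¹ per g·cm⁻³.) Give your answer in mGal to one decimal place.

528.1

Combined gradient = 0.3086 − 0.04193 × 1.86 = 0.2306102 mGal/m
Combined elevation correction = 0.2306102 × 2290.1 = 528.1 mGal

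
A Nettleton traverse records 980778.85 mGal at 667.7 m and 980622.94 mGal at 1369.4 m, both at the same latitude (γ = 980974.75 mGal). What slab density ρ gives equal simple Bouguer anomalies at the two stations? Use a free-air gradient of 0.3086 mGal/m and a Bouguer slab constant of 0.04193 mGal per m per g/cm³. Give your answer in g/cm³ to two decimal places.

2.06

Δg_obs = 980622.94 − 980778.85 = -155.91 mGal over Δh = 1369.4 − 667.7 = 701.7 m
Equal Bouguer anomalies ⇒ Δg_obs + (0.3086 − 0.04193ρ)·Δh = 0
0.3086 − 0.04193ρ = −Δg_obs/Δh = 0.22219
ρ = (0.3086 − 0.22219) / 0.04193 = 2.06 g/cm³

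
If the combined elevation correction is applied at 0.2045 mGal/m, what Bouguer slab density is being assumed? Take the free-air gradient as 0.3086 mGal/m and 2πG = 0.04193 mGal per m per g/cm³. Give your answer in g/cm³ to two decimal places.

2.48

0.2045 = 0.3086 − 0.04193 × ρ
ρ = (0.3086 − 0.2045) / 0.04193 = 2.48 g/cm³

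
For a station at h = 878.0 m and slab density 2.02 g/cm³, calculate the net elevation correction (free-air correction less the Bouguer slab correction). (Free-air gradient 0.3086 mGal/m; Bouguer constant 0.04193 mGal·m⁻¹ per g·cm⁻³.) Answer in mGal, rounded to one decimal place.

Combined gradient = 0.3086 − 0.04193 × 2.02 = 0.2239014 mGal/m
Combined elevation correction = 0.2239014 × 878.0 = 196.6 mGal

196.6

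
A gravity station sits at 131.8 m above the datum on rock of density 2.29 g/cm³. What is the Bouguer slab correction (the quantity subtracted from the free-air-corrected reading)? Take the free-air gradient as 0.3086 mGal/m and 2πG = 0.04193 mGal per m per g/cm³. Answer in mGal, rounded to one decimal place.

12.7

Bouguer slab correction = 0.04193 × 2.29 × 131.8 = 12.7 mGal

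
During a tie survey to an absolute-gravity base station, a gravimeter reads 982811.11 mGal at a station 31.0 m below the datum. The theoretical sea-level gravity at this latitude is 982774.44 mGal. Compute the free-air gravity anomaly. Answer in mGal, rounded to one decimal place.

Free-air correction = 0.3086 × -31.0 = -9.57 mGal
Free-air anomaly = 982811.11 − 982774.44 + (-9.57) = 27.10 mGal

27.1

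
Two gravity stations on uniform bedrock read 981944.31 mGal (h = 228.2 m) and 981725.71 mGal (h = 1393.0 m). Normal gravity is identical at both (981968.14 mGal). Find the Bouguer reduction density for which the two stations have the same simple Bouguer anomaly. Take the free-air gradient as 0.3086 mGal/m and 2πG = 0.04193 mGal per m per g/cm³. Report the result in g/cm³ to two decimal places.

Δg_obs = 981725.71 − 981944.31 = -218.60 mGal over Δh = 1393.0 − 228.2 = 1164.8 m
Equal Bouguer anomalies ⇒ Δg_obs + (0.3086 − 0.04193ρ)·Δh = 0
0.3086 − 0.04193ρ = −Δg_obs/Δh = 0.18767
ρ = (0.3086 − 0.18767) / 0.04193 = 2.88 g/cm³

2.88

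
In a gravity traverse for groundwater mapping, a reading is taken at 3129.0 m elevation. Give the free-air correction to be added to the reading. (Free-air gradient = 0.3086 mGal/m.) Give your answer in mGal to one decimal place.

Free-air correction = 0.3086 × 3129.0 = 965.6 mGal

965.6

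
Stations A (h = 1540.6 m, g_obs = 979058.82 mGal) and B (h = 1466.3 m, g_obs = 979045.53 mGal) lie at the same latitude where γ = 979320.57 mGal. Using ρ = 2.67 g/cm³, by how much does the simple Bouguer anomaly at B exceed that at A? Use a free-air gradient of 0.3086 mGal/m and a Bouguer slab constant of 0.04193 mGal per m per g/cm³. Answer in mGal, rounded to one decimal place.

Δg_SB(A) = 979058.82 − 979320.57 + 0.3086×1540.6 − 0.04193×2.67×1540.6 = 41.20 mGal
Δg_SB(B) = 979045.53 − 979320.57 + 0.3086×1466.3 − 0.04193×2.67×1466.3 = 13.30 mGal
Difference = 13.30 − (41.20) = -27.90 mGal

-27.9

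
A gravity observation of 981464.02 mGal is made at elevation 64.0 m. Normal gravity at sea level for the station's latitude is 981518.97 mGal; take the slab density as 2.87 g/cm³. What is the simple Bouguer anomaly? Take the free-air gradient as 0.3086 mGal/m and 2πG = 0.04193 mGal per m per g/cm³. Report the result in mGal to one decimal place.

-42.9

Free-air correction = 0.3086 × 64.0 = 19.75 mGal
Free-air anomaly = 981464.02 − 981518.97 + (19.75) = -35.20 mGal
Bouguer slab correction = 0.04193 × 2.87 × 64.0 = 7.70 mGal
Simple Bouguer anomaly = -35.20 − (7.70) = -42.90 mGal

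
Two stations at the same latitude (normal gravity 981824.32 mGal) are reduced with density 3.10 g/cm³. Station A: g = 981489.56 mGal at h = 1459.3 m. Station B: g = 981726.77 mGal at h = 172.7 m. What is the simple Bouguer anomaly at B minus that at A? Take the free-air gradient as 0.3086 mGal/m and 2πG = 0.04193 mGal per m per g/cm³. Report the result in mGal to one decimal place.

7.4

Δg_SB(A) = 981489.56 − 981824.32 + 0.3086×1459.3 − 0.04193×3.10×1459.3 = -74.10 mGal
Δg_SB(B) = 981726.77 − 981824.32 + 0.3086×172.7 − 0.04193×3.10×172.7 = -66.70 mGal
Difference = -66.70 − (-74.10) = 7.40 mGal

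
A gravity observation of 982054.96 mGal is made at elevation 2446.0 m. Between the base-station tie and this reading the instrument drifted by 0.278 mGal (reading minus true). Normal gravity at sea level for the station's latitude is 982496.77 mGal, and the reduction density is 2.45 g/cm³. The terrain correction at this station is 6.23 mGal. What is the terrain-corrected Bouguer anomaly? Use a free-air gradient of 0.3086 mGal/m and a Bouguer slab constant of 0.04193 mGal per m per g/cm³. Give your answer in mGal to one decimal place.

Drift-corrected reading = 982054.96 − (0.278) = 982054.682 mGal
Free-air correction = 0.3086 × 2446.0 = 754.84 mGal
Free-air anomaly = 982054.682 − 982496.77 + (754.84) = 312.752 mGal
Bouguer slab correction = 0.04193 × 2.45 × 2446.0 = 251.27 mGal
Simple Bouguer anomaly = 312.752 − (251.27) = 61.482 mGal
Complete Bouguer anomaly = 61.482 + 6.23 = 67.712 mGal

67.7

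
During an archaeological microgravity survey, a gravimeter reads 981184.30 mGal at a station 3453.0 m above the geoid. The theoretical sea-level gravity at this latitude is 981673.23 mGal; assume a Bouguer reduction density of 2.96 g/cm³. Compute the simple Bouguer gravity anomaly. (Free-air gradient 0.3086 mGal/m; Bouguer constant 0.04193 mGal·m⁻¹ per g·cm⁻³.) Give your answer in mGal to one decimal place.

148.1

Free-air correction = 0.3086 × 3453.0 = 1065.60 mGal
Free-air anomaly = 981184.30 − 981673.23 + (1065.60) = 576.67 mGal
Bouguer slab correction = 0.04193 × 2.96 × 3453.0 = 428.56 mGal
Simple Bouguer anomaly = 576.67 − (428.56) = 148.11 mGal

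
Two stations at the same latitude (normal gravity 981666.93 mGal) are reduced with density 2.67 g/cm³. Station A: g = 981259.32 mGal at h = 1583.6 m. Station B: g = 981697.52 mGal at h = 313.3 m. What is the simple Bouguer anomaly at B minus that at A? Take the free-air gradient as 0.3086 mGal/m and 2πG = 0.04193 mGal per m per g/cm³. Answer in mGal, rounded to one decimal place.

Δg_SB(A) = 981259.32 − 981666.93 + 0.3086×1583.6 − 0.04193×2.67×1583.6 = -96.20 mGal
Δg_SB(B) = 981697.52 − 981666.93 + 0.3086×313.3 − 0.04193×2.67×313.3 = 92.20 mGal
Difference = 92.20 − (-96.20) = 188.40 mGal

188.4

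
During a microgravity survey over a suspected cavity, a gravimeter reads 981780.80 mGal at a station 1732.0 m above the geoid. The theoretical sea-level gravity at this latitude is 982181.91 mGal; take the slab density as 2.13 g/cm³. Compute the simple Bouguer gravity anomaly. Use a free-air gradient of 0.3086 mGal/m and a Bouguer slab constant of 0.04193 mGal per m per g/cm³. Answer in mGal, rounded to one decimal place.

-21.3

Free-air correction = 0.3086 × 1732.0 = 534.50 mGal
Free-air anomaly = 981780.80 − 982181.91 + (534.50) = 133.39 mGal
Bouguer slab correction = 0.04193 × 2.13 × 1732.0 = 154.69 mGal
Simple Bouguer anomaly = 133.39 − (154.69) = -21.30 mGal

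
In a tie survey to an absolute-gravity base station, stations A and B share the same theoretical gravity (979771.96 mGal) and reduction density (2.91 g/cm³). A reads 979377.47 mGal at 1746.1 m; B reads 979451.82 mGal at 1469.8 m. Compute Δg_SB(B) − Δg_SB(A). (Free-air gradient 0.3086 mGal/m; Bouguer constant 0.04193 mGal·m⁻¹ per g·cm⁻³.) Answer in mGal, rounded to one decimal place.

22.8

Δg_SB(A) = 979377.47 − 979771.96 + 0.3086×1746.1 − 0.04193×2.91×1746.1 = -68.70 mGal
Δg_SB(B) = 979451.82 − 979771.96 + 0.3086×1469.8 − 0.04193×2.91×1469.8 = -45.90 mGal
Difference = -45.90 − (-68.70) = 22.80 mGal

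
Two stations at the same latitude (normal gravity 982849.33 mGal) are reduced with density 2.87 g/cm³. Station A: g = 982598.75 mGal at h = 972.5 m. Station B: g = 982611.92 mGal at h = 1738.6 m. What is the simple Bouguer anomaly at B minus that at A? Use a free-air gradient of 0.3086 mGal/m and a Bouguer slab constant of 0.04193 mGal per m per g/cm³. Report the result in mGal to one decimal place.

Δg_SB(A) = 982598.75 − 982849.33 + 0.3086×972.5 − 0.04193×2.87×972.5 = -67.50 mGal
Δg_SB(B) = 982611.92 − 982849.33 + 0.3086×1738.6 − 0.04193×2.87×1738.6 = 89.90 mGal
Difference = 89.90 − (-67.50) = 157.40 mGal

157.4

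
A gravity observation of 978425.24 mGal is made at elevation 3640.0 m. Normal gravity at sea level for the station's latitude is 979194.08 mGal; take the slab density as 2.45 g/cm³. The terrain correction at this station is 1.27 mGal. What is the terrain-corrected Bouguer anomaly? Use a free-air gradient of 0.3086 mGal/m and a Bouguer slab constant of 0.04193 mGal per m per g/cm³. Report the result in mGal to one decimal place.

-18.2

Free-air correction = 0.3086 × 3640.0 = 1123.30 mGal
Free-air anomaly = 978425.24 − 979194.08 + (1123.30) = 354.46 mGal
Bouguer slab correction = 0.04193 × 2.45 × 3640.0 = 373.93 mGal
Simple Bouguer anomaly = 354.46 − (373.93) = -19.47 mGal
Complete Bouguer anomaly = -19.47 + 1.27 = -18.20 mGal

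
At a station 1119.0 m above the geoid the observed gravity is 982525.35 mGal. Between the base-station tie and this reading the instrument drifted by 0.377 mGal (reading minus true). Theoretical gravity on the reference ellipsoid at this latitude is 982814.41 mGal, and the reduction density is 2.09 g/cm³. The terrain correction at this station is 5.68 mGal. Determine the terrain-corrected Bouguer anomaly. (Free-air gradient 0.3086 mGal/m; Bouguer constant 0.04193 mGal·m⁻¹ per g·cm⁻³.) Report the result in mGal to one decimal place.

-36.5

Drift-corrected reading = 982525.35 − (0.377) = 982524.973 mGal
Free-air correction = 0.3086 × 1119.0 = 345.32 mGal
Free-air anomaly = 982524.973 − 982814.41 + (345.32) = 55.883 mGal
Bouguer slab correction = 0.04193 × 2.09 × 1119.0 = 98.06 mGal
Simple Bouguer anomaly = 55.883 − (98.06) = -42.177 mGal
Complete Bouguer anomaly = -42.177 + 5.68 = -36.497 mGal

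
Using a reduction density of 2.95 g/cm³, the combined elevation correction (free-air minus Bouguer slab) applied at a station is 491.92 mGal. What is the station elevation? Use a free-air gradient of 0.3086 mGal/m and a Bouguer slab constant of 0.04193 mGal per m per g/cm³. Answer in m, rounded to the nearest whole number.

Combined gradient = 0.3086 − 0.04193 × 2.95 = 0.1849065 mGal/m
h = 491.92 / 0.1849065 = 2660.37 m

2660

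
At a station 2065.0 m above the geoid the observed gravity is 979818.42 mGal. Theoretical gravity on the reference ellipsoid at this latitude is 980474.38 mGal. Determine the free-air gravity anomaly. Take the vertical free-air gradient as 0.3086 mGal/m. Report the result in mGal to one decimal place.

-18.7

Free-air correction = 0.3086 × 2065.0 = 637.26 mGal
Free-air anomaly = 979818.42 − 980474.38 + (637.26) = -18.70 mGal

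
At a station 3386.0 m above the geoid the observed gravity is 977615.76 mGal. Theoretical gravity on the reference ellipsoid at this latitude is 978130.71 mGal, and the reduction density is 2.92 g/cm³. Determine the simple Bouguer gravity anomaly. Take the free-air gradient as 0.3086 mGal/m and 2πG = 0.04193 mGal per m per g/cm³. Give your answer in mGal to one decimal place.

Free-air correction = 0.3086 × 3386.0 = 1044.92 mGal
Free-air anomaly = 977615.76 − 978130.71 + (1044.92) = 529.97 mGal
Bouguer slab correction = 0.04193 × 2.92 × 3386.0 = 414.57 mGal
Simple Bouguer anomaly = 529.97 − (414.57) = 115.40 mGal

115.4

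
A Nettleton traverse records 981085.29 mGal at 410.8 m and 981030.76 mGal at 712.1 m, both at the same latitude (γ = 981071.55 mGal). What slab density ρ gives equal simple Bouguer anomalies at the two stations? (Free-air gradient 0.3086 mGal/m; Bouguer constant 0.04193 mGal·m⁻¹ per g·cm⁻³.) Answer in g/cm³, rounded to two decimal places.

Δg_obs = 981030.76 − 981085.29 = -54.53 mGal over Δh = 712.1 − 410.8 = 301.3 m
Equal Bouguer anomalies ⇒ Δg_obs + (0.3086 − 0.04193ρ)·Δh = 0
0.3086 − 0.04193ρ = −Δg_obs/Δh = 0.18098
ρ = (0.3086 − 0.18098) / 0.04193 = 3.04 g/cm³

3.04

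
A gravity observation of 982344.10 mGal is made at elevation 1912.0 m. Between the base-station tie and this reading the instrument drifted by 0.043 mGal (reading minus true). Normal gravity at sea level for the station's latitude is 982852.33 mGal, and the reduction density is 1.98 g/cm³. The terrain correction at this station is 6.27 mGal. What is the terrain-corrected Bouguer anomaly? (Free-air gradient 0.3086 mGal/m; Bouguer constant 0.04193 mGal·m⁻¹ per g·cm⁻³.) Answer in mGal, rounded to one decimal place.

Drift-corrected reading = 982344.10 − (0.043) = 982344.057 mGal
Free-air correction = 0.3086 × 1912.0 = 590.04 mGal
Free-air anomaly = 982344.057 − 982852.33 + (590.04) = 81.767 mGal
Bouguer slab correction = 0.04193 × 1.98 × 1912.0 = 158.74 mGal
Simple Bouguer anomaly = 81.767 − (158.74) = -76.973 mGal
Complete Bouguer anomaly = -76.973 + 6.27 = -70.703 mGal

-70.7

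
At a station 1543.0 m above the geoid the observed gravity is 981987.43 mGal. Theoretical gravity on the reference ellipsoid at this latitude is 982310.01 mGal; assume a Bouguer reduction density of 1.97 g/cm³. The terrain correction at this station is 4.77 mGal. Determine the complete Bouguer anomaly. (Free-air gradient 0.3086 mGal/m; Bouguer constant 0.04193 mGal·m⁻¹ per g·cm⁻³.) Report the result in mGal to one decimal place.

30.9

Free-air correction = 0.3086 × 1543.0 = 476.17 mGal
Free-air anomaly = 981987.43 − 982310.01 + (476.17) = 153.59 mGal
Bouguer slab correction = 0.04193 × 1.97 × 1543.0 = 127.46 mGal
Simple Bouguer anomaly = 153.59 − (127.46) = 26.13 mGal
Complete Bouguer anomaly = 26.13 + 4.77 = 30.90 mGal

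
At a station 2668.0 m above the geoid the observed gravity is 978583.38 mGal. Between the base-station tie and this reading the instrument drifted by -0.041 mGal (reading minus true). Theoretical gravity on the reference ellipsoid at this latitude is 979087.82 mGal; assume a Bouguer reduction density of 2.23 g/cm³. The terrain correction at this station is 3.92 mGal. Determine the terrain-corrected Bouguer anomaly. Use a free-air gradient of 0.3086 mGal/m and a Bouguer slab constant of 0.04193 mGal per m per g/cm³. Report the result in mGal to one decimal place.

Drift-corrected reading = 978583.38 − (-0.041) = 978583.421 mGal
Free-air correction = 0.3086 × 2668.0 = 823.34 mGal
Free-air anomaly = 978583.421 − 979087.82 + (823.34) = 318.941 mGal
Bouguer slab correction = 0.04193 × 2.23 × 2668.0 = 249.47 mGal
Simple Bouguer anomaly = 318.941 − (249.47) = 69.471 mGal
Complete Bouguer anomaly = 69.471 + 3.92 = 73.391 mGal

73.4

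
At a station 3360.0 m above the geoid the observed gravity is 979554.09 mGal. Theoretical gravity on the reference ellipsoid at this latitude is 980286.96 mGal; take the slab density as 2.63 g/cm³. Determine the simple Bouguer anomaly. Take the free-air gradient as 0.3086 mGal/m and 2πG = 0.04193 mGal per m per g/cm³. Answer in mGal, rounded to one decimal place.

Free-air correction = 0.3086 × 3360.0 = 1036.90 mGal
Free-air anomaly = 979554.09 − 980286.96 + (1036.90) = 304.03 mGal
Bouguer slab correction = 0.04193 × 2.63 × 3360.0 = 370.53 mGal
Simple Bouguer anomaly = 304.03 − (370.53) = -66.50 mGal

-66.5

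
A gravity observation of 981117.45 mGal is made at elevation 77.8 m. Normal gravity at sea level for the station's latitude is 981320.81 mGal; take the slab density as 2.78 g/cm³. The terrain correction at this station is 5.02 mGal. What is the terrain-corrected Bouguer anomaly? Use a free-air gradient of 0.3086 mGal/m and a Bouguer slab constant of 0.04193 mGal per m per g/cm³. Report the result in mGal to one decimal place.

-183.4

Free-air correction = 0.3086 × 77.8 = 24.01 mGal
Free-air anomaly = 981117.45 − 981320.81 + (24.01) = -179.35 mGal
Bouguer slab correction = 0.04193 × 2.78 × 77.8 = 9.07 mGal
Simple Bouguer anomaly = -179.35 − (9.07) = -188.42 mGal
Complete Bouguer anomaly = -188.42 + 5.02 = -183.40 mGal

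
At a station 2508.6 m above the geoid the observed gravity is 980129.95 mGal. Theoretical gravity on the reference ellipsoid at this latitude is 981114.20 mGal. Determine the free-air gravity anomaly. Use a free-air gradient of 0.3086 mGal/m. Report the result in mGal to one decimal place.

-210.1

Free-air correction = 0.3086 × 2508.6 = 774.15 mGal
Free-air anomaly = 980129.95 − 981114.20 + (774.15) = -210.10 mGal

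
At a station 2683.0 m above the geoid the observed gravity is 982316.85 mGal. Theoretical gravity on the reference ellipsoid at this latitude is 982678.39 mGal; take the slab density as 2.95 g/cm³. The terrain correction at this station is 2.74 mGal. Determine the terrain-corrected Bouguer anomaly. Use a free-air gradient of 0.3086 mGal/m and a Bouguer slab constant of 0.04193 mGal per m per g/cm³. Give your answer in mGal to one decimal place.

Free-air correction = 0.3086 × 2683.0 = 827.97 mGal
Free-air anomaly = 982316.85 − 982678.39 + (827.97) = 466.43 mGal
Bouguer slab correction = 0.04193 × 2.95 × 2683.0 = 331.87 mGal
Simple Bouguer anomaly = 466.43 − (331.87) = 134.56 mGal
Complete Bouguer anomaly = 134.56 + 2.74 = 137.30 mGal

137.3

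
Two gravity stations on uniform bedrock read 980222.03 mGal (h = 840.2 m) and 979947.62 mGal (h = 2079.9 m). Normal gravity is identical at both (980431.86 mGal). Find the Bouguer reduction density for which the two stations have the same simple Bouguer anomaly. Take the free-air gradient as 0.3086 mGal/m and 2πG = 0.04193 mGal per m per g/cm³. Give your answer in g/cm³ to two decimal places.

2.08

Δg_obs = 979947.62 − 980222.03 = -274.41 mGal over Δh = 2079.9 − 840.2 = 1239.7 m
Equal Bouguer anomalies ⇒ Δg_obs + (0.3086 − 0.04193ρ)·Δh = 0
0.3086 − 0.04193ρ = −Δg_obs/Δh = 0.22135
ρ = (0.3086 − 0.22135) / 0.04193 = 2.08 g/cm³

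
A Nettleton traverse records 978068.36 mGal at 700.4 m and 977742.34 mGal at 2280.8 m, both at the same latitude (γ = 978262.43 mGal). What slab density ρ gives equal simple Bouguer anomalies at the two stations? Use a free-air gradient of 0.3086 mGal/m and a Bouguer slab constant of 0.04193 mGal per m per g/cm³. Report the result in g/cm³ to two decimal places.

2.44

Δg_obs = 977742.34 − 978068.36 = -326.02 mGal over Δh = 2280.8 − 700.4 = 1580.4 m
Equal Bouguer anomalies ⇒ Δg_obs + (0.3086 − 0.04193ρ)·Δh = 0
0.3086 − 0.04193ρ = −Δg_obs/Δh = 0.20629
ρ = (0.3086 − 0.20629) / 0.04193 = 2.44 g/cm³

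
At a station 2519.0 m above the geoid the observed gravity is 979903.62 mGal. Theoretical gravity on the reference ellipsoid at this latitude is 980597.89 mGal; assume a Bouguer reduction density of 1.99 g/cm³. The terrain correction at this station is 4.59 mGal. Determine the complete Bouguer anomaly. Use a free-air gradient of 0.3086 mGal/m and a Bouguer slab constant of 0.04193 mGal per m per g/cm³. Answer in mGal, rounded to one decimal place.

-122.5

Free-air correction = 0.3086 × 2519.0 = 777.36 mGal
Free-air anomaly = 979903.62 − 980597.89 + (777.36) = 83.09 mGal
Bouguer slab correction = 0.04193 × 1.99 × 2519.0 = 210.19 mGal
Simple Bouguer anomaly = 83.09 − (210.19) = -127.10 mGal
Complete Bouguer anomaly = -127.10 + 4.59 = -122.51 mGal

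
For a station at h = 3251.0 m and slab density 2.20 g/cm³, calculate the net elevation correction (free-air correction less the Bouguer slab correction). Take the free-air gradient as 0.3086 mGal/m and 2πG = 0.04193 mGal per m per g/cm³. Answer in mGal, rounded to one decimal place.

Combined gradient = 0.3086 − 0.04193 × 2.20 = 0.2163540 mGal/m
Combined elevation correction = 0.2163540 × 3251.0 = 703.4 mGal

703.4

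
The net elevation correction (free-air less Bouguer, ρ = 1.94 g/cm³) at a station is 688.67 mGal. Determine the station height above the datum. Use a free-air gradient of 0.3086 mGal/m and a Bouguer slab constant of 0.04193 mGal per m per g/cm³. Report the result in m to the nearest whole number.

Combined gradient = 0.3086 − 0.04193 × 1.94 = 0.2272558 mGal/m
h = 688.67 / 0.2272558 = 3030.37 m

3030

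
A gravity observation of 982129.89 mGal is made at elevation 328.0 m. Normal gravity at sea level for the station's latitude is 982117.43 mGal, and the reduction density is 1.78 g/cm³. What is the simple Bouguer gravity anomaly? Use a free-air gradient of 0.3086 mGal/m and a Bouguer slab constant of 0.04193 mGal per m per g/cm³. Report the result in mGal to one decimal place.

Free-air correction = 0.3086 × 328.0 = 101.22 mGal
Free-air anomaly = 982129.89 − 982117.43 + (101.22) = 113.68 mGal
Bouguer slab correction = 0.04193 × 1.78 × 328.0 = 24.48 mGal
Simple Bouguer anomaly = 113.68 − (24.48) = 89.20 mGal

89.2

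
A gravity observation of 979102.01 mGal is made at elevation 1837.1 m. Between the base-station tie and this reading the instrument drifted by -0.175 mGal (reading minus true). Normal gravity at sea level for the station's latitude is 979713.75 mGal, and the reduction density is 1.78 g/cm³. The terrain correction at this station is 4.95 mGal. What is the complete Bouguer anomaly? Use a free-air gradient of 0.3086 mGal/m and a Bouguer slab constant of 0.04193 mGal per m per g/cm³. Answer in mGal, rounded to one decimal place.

-176.8

Drift-corrected reading = 979102.01 − (-0.175) = 979102.185 mGal
Free-air correction = 0.3086 × 1837.1 = 566.93 mGal
Free-air anomaly = 979102.185 − 979713.75 + (566.93) = -44.635 mGal
Bouguer slab correction = 0.04193 × 1.78 × 1837.1 = 137.11 mGal
Simple Bouguer anomaly = -44.635 − (137.11) = -181.745 mGal
Complete Bouguer anomaly = -181.745 + 4.95 = -176.795 mGal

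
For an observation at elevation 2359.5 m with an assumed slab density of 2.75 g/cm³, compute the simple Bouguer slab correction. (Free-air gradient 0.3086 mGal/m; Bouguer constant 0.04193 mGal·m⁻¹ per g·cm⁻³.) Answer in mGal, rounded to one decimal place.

Bouguer slab correction = 0.04193 × 2.75 × 2359.5 = 272.1 mGal

272.1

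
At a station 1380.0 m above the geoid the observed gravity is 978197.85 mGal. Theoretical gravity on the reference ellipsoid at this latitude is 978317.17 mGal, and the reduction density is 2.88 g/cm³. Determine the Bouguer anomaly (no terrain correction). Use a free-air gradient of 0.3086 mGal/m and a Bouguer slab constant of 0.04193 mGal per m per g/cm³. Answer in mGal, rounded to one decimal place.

139.9

Free-air correction = 0.3086 × 1380.0 = 425.87 mGal
Free-air anomaly = 978197.85 − 978317.17 + (425.87) = 306.55 mGal
Bouguer slab correction = 0.04193 × 2.88 × 1380.0 = 166.65 mGal
Simple Bouguer anomaly = 306.55 − (166.65) = 139.90 mGal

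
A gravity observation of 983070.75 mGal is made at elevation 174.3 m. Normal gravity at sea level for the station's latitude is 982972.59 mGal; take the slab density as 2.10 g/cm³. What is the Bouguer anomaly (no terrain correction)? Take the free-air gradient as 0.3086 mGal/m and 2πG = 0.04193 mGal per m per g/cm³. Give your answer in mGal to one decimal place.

136.6

Free-air correction = 0.3086 × 174.3 = 53.79 mGal
Free-air anomaly = 983070.75 − 982972.59 + (53.79) = 151.95 mGal
Bouguer slab correction = 0.04193 × 2.10 × 174.3 = 15.35 mGal
Simple Bouguer anomaly = 151.95 − (15.35) = 136.60 mGal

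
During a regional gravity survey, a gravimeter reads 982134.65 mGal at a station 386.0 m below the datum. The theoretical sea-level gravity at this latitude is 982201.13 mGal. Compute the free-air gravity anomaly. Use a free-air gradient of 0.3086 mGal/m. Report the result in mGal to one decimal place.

-185.6

Free-air correction = 0.3086 × -386.0 = -119.12 mGal
Free-air anomaly = 982134.65 − 982201.13 + (-119.12) = -185.60 mGal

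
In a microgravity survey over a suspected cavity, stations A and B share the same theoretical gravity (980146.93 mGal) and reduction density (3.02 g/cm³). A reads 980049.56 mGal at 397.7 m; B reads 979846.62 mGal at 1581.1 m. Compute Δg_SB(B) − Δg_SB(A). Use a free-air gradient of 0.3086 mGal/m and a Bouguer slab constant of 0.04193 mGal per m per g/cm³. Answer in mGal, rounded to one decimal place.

12.4

Δg_SB(A) = 980049.56 − 980146.93 + 0.3086×397.7 − 0.04193×3.02×397.7 = -25.00 mGal
Δg_SB(B) = 979846.62 − 980146.93 + 0.3086×1581.1 − 0.04193×3.02×1581.1 = -12.60 mGal
Difference = -12.60 − (-25.00) = 12.40 mGal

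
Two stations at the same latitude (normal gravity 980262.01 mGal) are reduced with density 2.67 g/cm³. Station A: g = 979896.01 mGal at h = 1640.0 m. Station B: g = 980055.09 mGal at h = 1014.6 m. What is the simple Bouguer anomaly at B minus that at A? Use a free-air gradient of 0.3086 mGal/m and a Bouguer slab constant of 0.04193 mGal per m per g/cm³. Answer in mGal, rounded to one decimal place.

36.1

Δg_SB(A) = 979896.01 − 980262.01 + 0.3086×1640.0 − 0.04193×2.67×1640.0 = -43.50 mGal
Δg_SB(B) = 980055.09 − 980262.01 + 0.3086×1014.6 − 0.04193×2.67×1014.6 = -7.40 mGal
Difference = -7.40 − (-43.50) = 36.10 mGal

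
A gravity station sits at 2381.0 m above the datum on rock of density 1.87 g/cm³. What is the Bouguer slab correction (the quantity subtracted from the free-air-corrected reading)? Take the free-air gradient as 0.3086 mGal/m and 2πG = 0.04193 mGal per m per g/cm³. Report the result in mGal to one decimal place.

186.7

Bouguer slab correction = 0.04193 × 1.87 × 2381.0 = 186.7 mGal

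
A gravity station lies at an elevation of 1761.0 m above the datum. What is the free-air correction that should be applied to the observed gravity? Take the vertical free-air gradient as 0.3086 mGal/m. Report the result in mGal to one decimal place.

Free-air correction = 0.3086 × 1761.0 = 543.4 mGal

543.4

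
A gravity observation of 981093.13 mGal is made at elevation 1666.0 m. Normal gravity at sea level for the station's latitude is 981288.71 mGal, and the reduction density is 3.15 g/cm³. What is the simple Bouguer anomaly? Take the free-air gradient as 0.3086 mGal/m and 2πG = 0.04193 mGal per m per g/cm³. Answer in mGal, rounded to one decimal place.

Free-air correction = 0.3086 × 1666.0 = 514.13 mGal
Free-air anomaly = 981093.13 − 981288.71 + (514.13) = 318.55 mGal
Bouguer slab correction = 0.04193 × 3.15 × 1666.0 = 220.04 mGal
Simple Bouguer anomaly = 318.55 − (220.04) = 98.51 mGal

98.5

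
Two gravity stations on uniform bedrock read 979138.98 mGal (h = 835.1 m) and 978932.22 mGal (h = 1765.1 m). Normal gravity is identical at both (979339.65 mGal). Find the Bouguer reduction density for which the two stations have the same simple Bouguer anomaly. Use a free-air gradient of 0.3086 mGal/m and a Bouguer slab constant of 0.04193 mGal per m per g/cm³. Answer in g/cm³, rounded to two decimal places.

2.06

Δg_obs = 978932.22 − 979138.98 = -206.76 mGal over Δh = 1765.1 − 835.1 = 930.0 m
Equal Bouguer anomalies ⇒ Δg_obs + (0.3086 − 0.04193ρ)·Δh = 0
0.3086 − 0.04193ρ = −Δg_obs/Δh = 0.22232
ρ = (0.3086 − 0.22232) / 0.04193 = 2.06 g/cm³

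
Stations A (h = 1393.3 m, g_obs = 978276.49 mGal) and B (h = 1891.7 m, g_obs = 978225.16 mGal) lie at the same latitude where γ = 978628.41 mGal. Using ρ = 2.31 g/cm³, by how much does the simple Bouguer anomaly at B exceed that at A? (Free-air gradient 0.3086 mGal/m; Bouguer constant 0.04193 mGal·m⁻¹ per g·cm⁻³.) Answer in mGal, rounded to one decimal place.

54.2

Δg_SB(A) = 978276.49 − 978628.41 + 0.3086×1393.3 − 0.04193×2.31×1393.3 = -56.90 mGal
Δg_SB(B) = 978225.16 − 978628.41 + 0.3086×1891.7 − 0.04193×2.31×1891.7 = -2.70 mGal
Difference = -2.70 − (-56.90) = 54.20 mGal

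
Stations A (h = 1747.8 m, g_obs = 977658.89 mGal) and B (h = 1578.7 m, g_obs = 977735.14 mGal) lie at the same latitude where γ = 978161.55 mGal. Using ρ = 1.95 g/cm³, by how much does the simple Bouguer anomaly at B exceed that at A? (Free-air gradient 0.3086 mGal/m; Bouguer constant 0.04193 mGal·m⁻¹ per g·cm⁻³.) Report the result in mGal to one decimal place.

37.9

Δg_SB(A) = 977658.89 − 978161.55 + 0.3086×1747.8 − 0.04193×1.95×1747.8 = -106.20 mGal
Δg_SB(B) = 977735.14 − 978161.55 + 0.3086×1578.7 − 0.04193×1.95×1578.7 = -68.30 mGal
Difference = -68.30 − (-106.20) = 37.90 mGal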